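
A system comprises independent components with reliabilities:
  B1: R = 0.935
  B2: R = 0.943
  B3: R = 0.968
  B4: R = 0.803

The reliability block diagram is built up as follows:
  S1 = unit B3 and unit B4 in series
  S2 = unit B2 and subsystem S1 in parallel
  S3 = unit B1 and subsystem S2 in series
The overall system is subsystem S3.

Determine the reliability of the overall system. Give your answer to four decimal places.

0.9231

Series (B3 and B4): 0.968000 × 0.803000 = 0.777304
Parallel (B2 and [0.777304]): 1 − (1 − 0.943000)(1 − 0.777304) = 0.987306
Series (B1 and [0.987306]): 0.935000 × 0.987306 = 0.9231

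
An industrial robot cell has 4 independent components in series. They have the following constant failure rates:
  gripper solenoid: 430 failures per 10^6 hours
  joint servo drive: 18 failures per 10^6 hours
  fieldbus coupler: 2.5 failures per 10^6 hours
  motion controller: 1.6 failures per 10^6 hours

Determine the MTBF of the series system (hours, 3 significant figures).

Series of exponential components: λ_sys = Σ λ_i
λ_sys = 0.00043 + 0.000018 + 0.0000025 + 0.0000016 = 4.5210e-04 /h
MTBF = 1 / λ_sys = 2210 h

2210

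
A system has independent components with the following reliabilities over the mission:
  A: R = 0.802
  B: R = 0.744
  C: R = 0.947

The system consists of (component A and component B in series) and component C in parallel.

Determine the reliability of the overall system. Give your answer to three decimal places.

0.979

Series (A and B): 0.80200 × 0.74400 = 0.59669
Parallel ([0.59669] and C): 1 − (1 − 0.59669)(1 − 0.94700) = 0.979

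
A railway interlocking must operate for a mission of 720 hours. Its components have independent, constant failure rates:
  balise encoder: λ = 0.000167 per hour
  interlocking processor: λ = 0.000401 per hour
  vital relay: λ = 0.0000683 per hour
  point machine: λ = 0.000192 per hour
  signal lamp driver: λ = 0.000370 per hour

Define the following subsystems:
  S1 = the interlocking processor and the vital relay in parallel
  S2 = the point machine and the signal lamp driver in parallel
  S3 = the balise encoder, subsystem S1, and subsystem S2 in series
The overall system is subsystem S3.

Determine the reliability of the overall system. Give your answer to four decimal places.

0.8496

R(balise encoder) = exp(−0.000167 × 720) = 0.886708
R(interlocking processor) = exp(−0.000401 × 720) = 0.749222
R(vital relay) = exp(−0.0000683 × 720) = 0.952014
R(point machine) = exp(−0.000192 × 720) = 0.870890
R(signal lamp driver) = exp(−0.000370 × 720) = 0.766133
Parallel (interlocking processor and vital relay): 1 − (1 − 0.749222)(1 − 0.952014) = 0.987966
Parallel (point machine and signal lamp driver): 1 − (1 − 0.870890)(1 − 0.766133) = 0.969805
Series (balise encoder, [0.987966], and [0.969805]): 0.886708 × 0.987966 × 0.969805 = 0.8496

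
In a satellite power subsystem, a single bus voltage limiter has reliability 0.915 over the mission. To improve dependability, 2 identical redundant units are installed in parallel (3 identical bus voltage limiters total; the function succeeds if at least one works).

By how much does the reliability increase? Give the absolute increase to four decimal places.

0.0844

R_before = 0.915
R_after = 1 − (1 − 0.915)^3 = 0.9994
ΔR = 0.9994 − 0.915 = 0.0844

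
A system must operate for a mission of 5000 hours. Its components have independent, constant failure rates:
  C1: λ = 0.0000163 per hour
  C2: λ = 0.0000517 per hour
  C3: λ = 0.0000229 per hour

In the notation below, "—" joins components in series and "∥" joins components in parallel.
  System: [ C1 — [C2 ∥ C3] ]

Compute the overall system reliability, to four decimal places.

0.8990

R(C1) = exp(−0.0000163 × 5000) = 0.921733
R(C2) = exp(−0.0000517 × 5000) = 0.772209
R(C3) = exp(−0.0000229 × 5000) = 0.891812
Parallel (C2 and C3): 1 − (1 − 0.772209)(1 − 0.891812) = 0.975356
Series (C1 and [0.975356]): 0.921733 × 0.975356 = 0.8990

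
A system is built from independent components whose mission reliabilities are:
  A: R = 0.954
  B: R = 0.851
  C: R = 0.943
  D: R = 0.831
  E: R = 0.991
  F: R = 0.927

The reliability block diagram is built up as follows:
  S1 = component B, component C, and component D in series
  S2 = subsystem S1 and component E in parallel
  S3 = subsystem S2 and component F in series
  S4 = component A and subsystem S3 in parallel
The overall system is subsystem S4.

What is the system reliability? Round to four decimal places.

0.9965

Series (B, C, and D): 0.851000 × 0.943000 × 0.831000 = 0.666872
Parallel ([0.666872] and E): 1 − (1 − 0.666872)(1 − 0.991000) = 0.997002
Series ([0.997002] and F): 0.997002 × 0.927000 = 0.924221
Parallel (A and [0.924221]): 1 − (1 − 0.954000)(1 − 0.924221) = 0.9965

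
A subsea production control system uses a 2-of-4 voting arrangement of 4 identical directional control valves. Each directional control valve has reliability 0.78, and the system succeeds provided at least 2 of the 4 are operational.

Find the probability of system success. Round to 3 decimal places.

R = Σ_{i=2}^{4} C(4,i) p^i (1−p)^{4−i} with p = 0.78
C(4,2)·0.78^2·0.22^2 = 0.17668
C(4,3)·0.78^3·0.22^1 = 0.41761
C(4,4)·0.78^4·0.22^0 = 0.37015
Sum = 0.964

0.964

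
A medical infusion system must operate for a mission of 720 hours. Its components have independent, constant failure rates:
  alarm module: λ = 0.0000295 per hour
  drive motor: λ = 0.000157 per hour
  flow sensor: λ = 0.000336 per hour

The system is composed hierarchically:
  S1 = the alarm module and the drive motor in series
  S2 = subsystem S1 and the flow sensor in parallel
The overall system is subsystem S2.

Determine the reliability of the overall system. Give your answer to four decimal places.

R(alarm module) = exp(−0.0000295 × 720) = 0.978984
R(drive motor) = exp(−0.000157 × 720) = 0.893115
R(flow sensor) = exp(−0.000336 × 720) = 0.785119
Series (alarm module and drive motor): 0.978984 × 0.893115 = 0.874345
Parallel ([0.874345] and flow sensor): 1 − (1 − 0.874345)(1 − 0.785119) = 0.9730

0.9730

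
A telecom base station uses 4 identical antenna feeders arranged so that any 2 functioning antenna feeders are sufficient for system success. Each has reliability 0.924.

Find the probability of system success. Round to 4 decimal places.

R = Σ_{i=2}^{4} C(4,i) p^i (1−p)^{4−i} with p = 0.924
C(4,2)·0.924^2·0.076^2 = 0.029588
C(4,3)·0.924^3·0.076^1 = 0.239822
C(4,4)·0.924^4·0.076^0 = 0.728933
Sum = 0.9983

0.9983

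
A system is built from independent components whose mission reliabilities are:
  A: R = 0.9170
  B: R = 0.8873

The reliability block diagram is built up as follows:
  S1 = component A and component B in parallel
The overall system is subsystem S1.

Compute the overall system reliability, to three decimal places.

0.991

Parallel (A and B): 1 − (1 − 0.91700)(1 − 0.88730) = 0.991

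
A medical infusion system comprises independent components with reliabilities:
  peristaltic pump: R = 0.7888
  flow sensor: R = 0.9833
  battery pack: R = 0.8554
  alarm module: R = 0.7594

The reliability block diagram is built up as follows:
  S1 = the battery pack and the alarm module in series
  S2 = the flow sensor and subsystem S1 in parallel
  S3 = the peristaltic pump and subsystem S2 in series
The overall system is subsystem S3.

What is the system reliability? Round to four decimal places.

Series (battery pack and alarm module): 0.855400 × 0.759400 = 0.649591
Parallel (flow sensor and [0.649591]): 1 − (1 − 0.983300)(1 − 0.649591) = 0.994148
Series (peristaltic pump and [0.994148]): 0.788800 × 0.994148 = 0.7842

0.7842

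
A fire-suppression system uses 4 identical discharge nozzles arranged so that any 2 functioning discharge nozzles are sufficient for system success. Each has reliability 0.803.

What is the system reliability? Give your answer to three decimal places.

0.974

R = Σ_{i=2}^{4} C(4,i) p^i (1−p)^{4−i} with p = 0.803
C(4,2)·0.803^2·0.197^2 = 0.15015
C(4,3)·0.803^3·0.197^1 = 0.40801
C(4,4)·0.803^4·0.197^0 = 0.41578
Sum = 0.974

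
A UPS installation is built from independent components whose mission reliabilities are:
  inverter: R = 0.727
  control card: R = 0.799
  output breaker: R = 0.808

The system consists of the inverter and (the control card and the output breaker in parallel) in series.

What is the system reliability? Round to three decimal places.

Parallel (control card and output breaker): 1 − (1 − 0.79900)(1 − 0.80800) = 0.96141
Series (inverter and [0.96141]): 0.72700 × 0.96141 = 0.699

0.699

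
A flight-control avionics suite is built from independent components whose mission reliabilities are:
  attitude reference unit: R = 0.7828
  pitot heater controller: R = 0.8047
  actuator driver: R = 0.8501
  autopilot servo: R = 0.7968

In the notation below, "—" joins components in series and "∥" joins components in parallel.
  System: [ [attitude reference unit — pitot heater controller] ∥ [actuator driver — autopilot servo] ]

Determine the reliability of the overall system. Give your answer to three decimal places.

0.881

Series (attitude reference unit and pitot heater controller): 0.78280 × 0.80470 = 0.62992
Series (actuator driver and autopilot servo): 0.85010 × 0.79680 = 0.67736
Parallel ([0.62992] and [0.67736]): 1 − (1 − 0.62992)(1 − 0.67736) = 0.881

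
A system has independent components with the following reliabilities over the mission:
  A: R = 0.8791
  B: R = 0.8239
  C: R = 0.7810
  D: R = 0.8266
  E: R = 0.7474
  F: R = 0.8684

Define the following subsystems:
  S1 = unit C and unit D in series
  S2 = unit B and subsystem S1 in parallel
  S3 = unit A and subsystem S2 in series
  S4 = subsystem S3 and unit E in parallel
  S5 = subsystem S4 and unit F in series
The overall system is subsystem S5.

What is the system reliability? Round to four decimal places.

0.8298

Series (C and D): 0.781000 × 0.826600 = 0.645575
Parallel (B and [0.645575]): 1 − (1 − 0.823900)(1 − 0.645575) = 0.937586
Series (A and [0.937586]): 0.879100 × 0.937586 = 0.824232
Parallel ([0.824232] and E): 1 − (1 − 0.824232)(1 − 0.747400) = 0.955601
Series ([0.955601] and F): 0.955601 × 0.868400 = 0.8298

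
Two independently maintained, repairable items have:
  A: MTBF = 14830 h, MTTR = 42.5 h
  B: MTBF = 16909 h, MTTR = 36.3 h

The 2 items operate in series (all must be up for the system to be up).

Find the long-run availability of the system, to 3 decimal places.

0.995

A(A) = MTBF/(MTBF+MTTR) = 14830/(14830+42.5) = 0.997142
A(B) = MTBF/(MTBF+MTTR) = 16909/(16909+36.3) = 0.997858
Series availability: 0.997142 × 0.997858 = 0.995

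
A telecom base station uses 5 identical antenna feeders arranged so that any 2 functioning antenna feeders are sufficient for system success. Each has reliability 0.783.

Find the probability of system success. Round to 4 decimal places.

R = Σ_{i=2}^{5} C(5,i) p^i (1−p)^{5−i} with p = 0.783
C(5,2)·0.783^2·0.217^3 = 0.062647
C(5,3)·0.783^3·0.217^2 = 0.226050
C(5,4)·0.783^4·0.217^1 = 0.407828
C(5,5)·0.783^5·0.217^0 = 0.294313
Sum = 0.9908

0.9908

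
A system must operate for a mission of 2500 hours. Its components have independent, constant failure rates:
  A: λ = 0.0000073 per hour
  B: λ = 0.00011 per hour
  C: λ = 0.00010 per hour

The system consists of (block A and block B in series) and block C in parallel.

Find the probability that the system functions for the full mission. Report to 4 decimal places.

0.9438

R(A) = exp(−0.0000073 × 2500) = 0.981916
R(B) = exp(−0.00011 × 2500) = 0.759572
R(C) = exp(−0.00010 × 2500) = 0.778801
Series (A and B): 0.981916 × 0.759572 = 0.745836
Parallel ([0.745836] and C): 1 − (1 − 0.745836)(1 − 0.778801) = 0.9438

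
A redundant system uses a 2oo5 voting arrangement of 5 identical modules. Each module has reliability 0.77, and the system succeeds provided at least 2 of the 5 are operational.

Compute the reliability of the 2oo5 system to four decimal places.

0.9886

R = Σ_{i=2}^{5} C(5,i) p^i (1−p)^{5−i} with p = 0.77
C(5,2)·0.77^2·0.23^3 = 0.072138
C(5,3)·0.77^3·0.23^2 = 0.241506
C(5,4)·0.77^4·0.23^1 = 0.404260
C(5,5)·0.77^5·0.23^0 = 0.270678
Sum = 0.9886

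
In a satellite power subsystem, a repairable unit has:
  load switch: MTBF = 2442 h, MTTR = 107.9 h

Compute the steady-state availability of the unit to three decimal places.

A(load switch) = MTBF/(MTBF+MTTR) = 2442/(2442+107.9) = 0.958

0.958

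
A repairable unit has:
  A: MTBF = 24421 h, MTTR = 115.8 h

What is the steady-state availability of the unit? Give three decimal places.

A(A) = MTBF/(MTBF+MTTR) = 24421/(24421+115.8) = 0.995

0.995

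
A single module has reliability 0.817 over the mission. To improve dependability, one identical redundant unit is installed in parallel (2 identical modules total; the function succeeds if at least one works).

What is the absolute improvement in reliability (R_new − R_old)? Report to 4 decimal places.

0.1495

R_before = 0.817
R_after = 1 − (1 − 0.817)^2 = 0.9665
ΔR = 0.9665 − 0.817 = 0.1495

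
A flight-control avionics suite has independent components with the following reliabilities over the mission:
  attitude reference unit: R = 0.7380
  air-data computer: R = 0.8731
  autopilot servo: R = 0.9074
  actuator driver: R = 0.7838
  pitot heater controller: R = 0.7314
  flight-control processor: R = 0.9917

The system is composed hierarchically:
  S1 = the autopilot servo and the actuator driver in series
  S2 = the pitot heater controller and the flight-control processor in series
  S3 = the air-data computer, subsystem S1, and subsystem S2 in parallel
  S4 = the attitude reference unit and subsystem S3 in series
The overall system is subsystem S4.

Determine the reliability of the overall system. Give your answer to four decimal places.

Series (autopilot servo and actuator driver): 0.907400 × 0.783800 = 0.711220
Series (pitot heater controller and flight-control processor): 0.731400 × 0.991700 = 0.725329
Parallel (air-data computer, [0.711220], and [0.725329]): 1 − (1 − 0.873100)(1 − 0.711220)(1 − 0.725329) = 0.989934
Series (attitude reference unit and [0.989934]): 0.738000 × 0.989934 = 0.7306

0.7306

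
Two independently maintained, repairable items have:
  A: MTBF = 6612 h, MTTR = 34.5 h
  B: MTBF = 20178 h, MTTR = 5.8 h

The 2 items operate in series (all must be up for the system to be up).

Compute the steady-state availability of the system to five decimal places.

0.99452

A(A) = MTBF/(MTBF+MTTR) = 6612/(6612+34.5) = 0.994809
A(B) = MTBF/(MTBF+MTTR) = 20178/(20178+5.8) = 0.999713
Series availability: 0.994809 × 0.999713 = 0.99452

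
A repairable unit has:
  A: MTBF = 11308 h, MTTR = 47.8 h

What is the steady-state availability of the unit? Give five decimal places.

A(A) = MTBF/(MTBF+MTTR) = 11308/(11308+47.8) = 0.99579

0.99579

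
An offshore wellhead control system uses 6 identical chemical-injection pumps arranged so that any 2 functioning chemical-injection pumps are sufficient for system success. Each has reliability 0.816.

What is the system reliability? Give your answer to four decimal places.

R = Σ_{i=2}^{6} C(6,i) p^i (1−p)^{6−i} with p = 0.816
C(6,2)·0.816^2·0.184^4 = 0.011448
C(6,3)·0.816^3·0.184^3 = 0.067695
C(6,4)·0.816^4·0.184^2 = 0.225158
C(6,5)·0.816^5·0.184^1 = 0.399411
C(6,6)·0.816^6·0.184^0 = 0.295217
Sum = 0.9989

0.9989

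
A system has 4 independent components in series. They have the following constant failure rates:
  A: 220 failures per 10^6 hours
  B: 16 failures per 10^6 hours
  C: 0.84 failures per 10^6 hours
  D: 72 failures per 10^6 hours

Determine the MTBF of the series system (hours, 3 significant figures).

Series of exponential components: λ_sys = Σ λ_i
λ_sys = 0.00022 + 0.000016 + 0.00000084 + 0.000072 = 3.0884e-04 /h
MTBF = 1 / λ_sys = 3240 h

3240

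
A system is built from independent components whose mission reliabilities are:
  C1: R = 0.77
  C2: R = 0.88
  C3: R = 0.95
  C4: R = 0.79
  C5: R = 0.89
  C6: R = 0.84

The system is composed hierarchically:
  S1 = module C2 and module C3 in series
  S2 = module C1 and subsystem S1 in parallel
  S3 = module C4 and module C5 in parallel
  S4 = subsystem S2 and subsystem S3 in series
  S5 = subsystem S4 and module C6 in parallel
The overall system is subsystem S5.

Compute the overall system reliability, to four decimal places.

Series (C2 and C3): 0.880000 × 0.950000 = 0.836000
Parallel (C1 and [0.836000]): 1 − (1 − 0.770000)(1 − 0.836000) = 0.962280
Parallel (C4 and C5): 1 − (1 − 0.790000)(1 − 0.890000) = 0.976900
Series ([0.962280] and [0.976900]): 0.962280 × 0.976900 = 0.940051
Parallel ([0.940051] and C6): 1 − (1 − 0.940051)(1 − 0.840000) = 0.9904

0.9904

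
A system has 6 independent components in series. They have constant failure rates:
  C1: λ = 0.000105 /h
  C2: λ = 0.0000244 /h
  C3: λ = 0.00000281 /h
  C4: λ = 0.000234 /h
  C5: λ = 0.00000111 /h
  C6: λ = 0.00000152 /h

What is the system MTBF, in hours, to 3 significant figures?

2710

Series of exponential components: λ_sys = Σ λ_i
λ_sys = 0.000105 + 0.0000244 + 0.00000281 + 0.000234 + 0.00000111 + 0.00000152 = 3.6884e-04 /h
MTBF = 1 / λ_sys = 2710 h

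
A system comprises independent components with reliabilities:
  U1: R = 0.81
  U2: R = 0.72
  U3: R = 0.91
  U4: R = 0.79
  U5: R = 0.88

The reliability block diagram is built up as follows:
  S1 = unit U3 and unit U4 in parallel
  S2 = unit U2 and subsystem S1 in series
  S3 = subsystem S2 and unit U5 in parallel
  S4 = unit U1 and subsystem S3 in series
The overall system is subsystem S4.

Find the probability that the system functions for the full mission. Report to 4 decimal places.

0.7815

Parallel (U3 and U4): 1 − (1 − 0.910000)(1 − 0.790000) = 0.981100
Series (U2 and [0.981100]): 0.720000 × 0.981100 = 0.706392
Parallel ([0.706392] and U5): 1 − (1 − 0.706392)(1 − 0.880000) = 0.964767
Series (U1 and [0.964767]): 0.810000 × 0.964767 = 0.7815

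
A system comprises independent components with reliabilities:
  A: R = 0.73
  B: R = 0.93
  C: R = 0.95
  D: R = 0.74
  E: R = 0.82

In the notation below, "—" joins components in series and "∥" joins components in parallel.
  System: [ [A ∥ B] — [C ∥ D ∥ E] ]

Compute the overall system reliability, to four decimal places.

0.9788

Parallel (A and B): 1 − (1 − 0.730000)(1 − 0.930000) = 0.981100
Parallel (C, D, and E): 1 − (1 − 0.950000)(1 − 0.740000)(1 − 0.820000) = 0.997660
Series ([0.981100] and [0.997660]): 0.981100 × 0.997660 = 0.9788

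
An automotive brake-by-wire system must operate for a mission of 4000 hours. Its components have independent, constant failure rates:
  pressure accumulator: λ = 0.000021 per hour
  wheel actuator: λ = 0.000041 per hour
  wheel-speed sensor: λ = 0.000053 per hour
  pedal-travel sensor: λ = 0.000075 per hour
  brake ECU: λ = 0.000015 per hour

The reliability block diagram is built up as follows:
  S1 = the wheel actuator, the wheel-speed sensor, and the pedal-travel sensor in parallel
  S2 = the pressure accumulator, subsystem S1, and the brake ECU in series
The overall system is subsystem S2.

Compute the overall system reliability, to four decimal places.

0.8594

R(pressure accumulator) = exp(−0.000021 × 4000) = 0.919431
R(wheel actuator) = exp(−0.000041 × 4000) = 0.848742
R(wheel-speed sensor) = exp(−0.000053 × 4000) = 0.808965
R(pedal-travel sensor) = exp(−0.000075 × 4000) = 0.740818
R(brake ECU) = exp(−0.000015 × 4000) = 0.941765
Parallel (wheel actuator, wheel-speed sensor, and pedal-travel sensor): 1 − (1 − 0.848742)(1 − 0.808965)(1 − 0.740818) = 0.992511
Series (pressure accumulator, [0.992511], and brake ECU): 0.919431 × 0.992511 × 0.941765 = 0.8594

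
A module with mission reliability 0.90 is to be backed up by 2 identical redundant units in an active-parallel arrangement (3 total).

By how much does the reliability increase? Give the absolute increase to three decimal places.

R_before = 0.90
R_after = 1 − (1 − 0.90)^3 = 0.999
ΔR = 0.999 − 0.90 = 0.099

0.099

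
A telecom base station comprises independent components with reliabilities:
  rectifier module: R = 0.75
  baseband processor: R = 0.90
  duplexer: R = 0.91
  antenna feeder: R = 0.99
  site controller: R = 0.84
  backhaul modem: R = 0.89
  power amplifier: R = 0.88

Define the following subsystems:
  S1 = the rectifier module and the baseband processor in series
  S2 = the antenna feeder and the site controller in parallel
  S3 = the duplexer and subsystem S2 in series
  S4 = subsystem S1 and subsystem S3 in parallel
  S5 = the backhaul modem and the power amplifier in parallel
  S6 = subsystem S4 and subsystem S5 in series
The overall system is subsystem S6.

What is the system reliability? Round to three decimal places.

0.957

Series (rectifier module and baseband processor): 0.75000 × 0.90000 = 0.67500
Parallel (antenna feeder and site controller): 1 − (1 − 0.99000)(1 − 0.84000) = 0.99840
Series (duplexer and [0.99840]): 0.91000 × 0.99840 = 0.90854
Parallel ([0.67500] and [0.90854]): 1 − (1 − 0.67500)(1 − 0.90854) = 0.97028
Parallel (backhaul modem and power amplifier): 1 − (1 − 0.89000)(1 − 0.88000) = 0.98680
Series ([0.97028] and [0.98680]): 0.97028 × 0.98680 = 0.957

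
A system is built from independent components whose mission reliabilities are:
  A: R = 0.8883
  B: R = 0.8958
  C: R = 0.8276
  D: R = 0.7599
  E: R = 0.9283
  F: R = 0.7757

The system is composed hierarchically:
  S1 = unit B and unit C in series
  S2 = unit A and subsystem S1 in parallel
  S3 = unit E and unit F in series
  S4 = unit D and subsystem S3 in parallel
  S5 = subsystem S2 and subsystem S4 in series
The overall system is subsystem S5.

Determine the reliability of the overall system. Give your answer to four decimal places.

0.9058

Series (B and C): 0.895800 × 0.827600 = 0.741364
Parallel (A and [0.741364]): 1 − (1 − 0.888300)(1 − 0.741364) = 0.971110
Series (E and F): 0.928300 × 0.775700 = 0.720082
Parallel (D and [0.720082]): 1 − (1 − 0.759900)(1 − 0.720082) = 0.932792
Series ([0.971110] and [0.932792]): 0.971110 × 0.932792 = 0.9058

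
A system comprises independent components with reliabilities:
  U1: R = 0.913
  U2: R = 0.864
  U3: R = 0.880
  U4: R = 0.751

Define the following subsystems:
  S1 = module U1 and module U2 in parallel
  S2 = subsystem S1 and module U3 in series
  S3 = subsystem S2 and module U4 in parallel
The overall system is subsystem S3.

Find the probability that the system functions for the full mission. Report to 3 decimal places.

0.968

Parallel (U1 and U2): 1 − (1 − 0.91300)(1 − 0.86400) = 0.98817
Series ([0.98817] and U3): 0.98817 × 0.88000 = 0.86959
Parallel ([0.86959] and U4): 1 − (1 − 0.86959)(1 − 0.75100) = 0.968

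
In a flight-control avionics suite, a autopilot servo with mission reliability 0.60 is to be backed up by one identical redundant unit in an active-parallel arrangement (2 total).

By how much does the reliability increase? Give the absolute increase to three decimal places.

0.240

R_before = 0.60
R_after = 1 − (1 − 0.60)^2 = 0.840
ΔR = 0.840 − 0.60 = 0.240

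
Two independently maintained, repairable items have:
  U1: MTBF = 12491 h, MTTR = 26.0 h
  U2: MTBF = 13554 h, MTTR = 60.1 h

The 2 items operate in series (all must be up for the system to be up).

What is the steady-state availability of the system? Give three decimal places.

A(U1) = MTBF/(MTBF+MTTR) = 12491/(12491+26.0) = 0.997923
A(U2) = MTBF/(MTBF+MTTR) = 13554/(13554+60.1) = 0.995585
Series availability: 0.997923 × 0.995585 = 0.994

0.994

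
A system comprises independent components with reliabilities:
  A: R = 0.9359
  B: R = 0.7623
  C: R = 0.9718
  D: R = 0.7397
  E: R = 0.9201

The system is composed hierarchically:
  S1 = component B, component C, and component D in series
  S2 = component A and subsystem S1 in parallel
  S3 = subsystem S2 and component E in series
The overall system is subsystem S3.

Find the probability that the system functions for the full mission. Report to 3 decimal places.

0.893

Series (B, C, and D): 0.76230 × 0.97180 × 0.73970 = 0.54797
Parallel (A and [0.54797]): 1 − (1 − 0.93590)(1 − 0.54797) = 0.97102
Series ([0.97102] and E): 0.97102 × 0.92010 = 0.893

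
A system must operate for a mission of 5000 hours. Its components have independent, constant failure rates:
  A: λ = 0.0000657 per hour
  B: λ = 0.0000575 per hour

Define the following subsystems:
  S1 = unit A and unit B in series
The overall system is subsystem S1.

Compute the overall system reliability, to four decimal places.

R(A) = exp(−0.0000657 × 5000) = 0.720003
R(B) = exp(−0.0000575 × 5000) = 0.750137
Series (A and B): 0.720003 × 0.750137 = 0.5401

0.5401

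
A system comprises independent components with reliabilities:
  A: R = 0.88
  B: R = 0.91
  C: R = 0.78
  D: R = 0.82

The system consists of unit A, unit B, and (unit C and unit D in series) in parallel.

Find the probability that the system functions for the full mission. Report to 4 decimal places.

Series (C and D): 0.780000 × 0.820000 = 0.639600
Parallel (A, B, and [0.639600]): 1 − (1 − 0.880000)(1 − 0.910000)(1 − 0.639600) = 0.9961

0.9961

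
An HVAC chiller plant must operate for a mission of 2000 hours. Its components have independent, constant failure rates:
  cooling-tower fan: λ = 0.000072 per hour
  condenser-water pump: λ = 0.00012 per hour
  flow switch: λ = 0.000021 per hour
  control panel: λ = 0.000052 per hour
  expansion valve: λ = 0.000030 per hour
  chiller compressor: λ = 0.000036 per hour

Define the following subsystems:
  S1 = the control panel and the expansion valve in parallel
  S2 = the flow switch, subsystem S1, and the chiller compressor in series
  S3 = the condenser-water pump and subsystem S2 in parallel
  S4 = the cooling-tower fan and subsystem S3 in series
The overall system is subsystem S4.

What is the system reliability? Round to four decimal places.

0.8450

R(cooling-tower fan) = exp(−0.000072 × 2000) = 0.865888
R(condenser-water pump) = exp(−0.00012 × 2000) = 0.786628
R(flow switch) = exp(−0.000021 × 2000) = 0.958870
R(control panel) = exp(−0.000052 × 2000) = 0.901225
R(expansion valve) = exp(−0.000030 × 2000) = 0.941765
R(chiller compressor) = exp(−0.000036 × 2000) = 0.930531
Parallel (control panel and expansion valve): 1 − (1 − 0.901225)(1 − 0.941765) = 0.994248
Series (flow switch, [0.994248], and chiller compressor): 0.958870 × 0.994248 × 0.930531 = 0.887126
Parallel (condenser-water pump and [0.887126]): 1 − (1 − 0.786628)(1 − 0.887126) = 0.975916
Series (cooling-tower fan and [0.975916]): 0.865888 × 0.975916 = 0.8450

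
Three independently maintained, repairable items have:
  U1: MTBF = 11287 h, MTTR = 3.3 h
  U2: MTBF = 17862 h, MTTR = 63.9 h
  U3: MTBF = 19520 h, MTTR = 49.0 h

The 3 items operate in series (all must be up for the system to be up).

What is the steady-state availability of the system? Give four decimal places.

A(U1) = MTBF/(MTBF+MTTR) = 11287/(11287+3.3) = 0.999708
A(U2) = MTBF/(MTBF+MTTR) = 17862/(17862+63.9) = 0.996435
A(U3) = MTBF/(MTBF+MTTR) = 19520/(19520+49.0) = 0.997496
Series availability: 0.999708 × 0.996435 × 0.997496 = 0.9936

0.9936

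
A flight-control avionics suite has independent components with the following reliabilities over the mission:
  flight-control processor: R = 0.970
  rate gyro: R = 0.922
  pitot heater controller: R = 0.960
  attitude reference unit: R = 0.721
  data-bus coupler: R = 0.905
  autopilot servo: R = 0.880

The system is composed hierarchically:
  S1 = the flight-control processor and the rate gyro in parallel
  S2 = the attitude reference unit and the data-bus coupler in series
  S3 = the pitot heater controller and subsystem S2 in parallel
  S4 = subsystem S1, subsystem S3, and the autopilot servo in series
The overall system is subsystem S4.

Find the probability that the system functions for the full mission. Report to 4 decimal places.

Parallel (flight-control processor and rate gyro): 1 − (1 − 0.970000)(1 − 0.922000) = 0.997660
Series (attitude reference unit and data-bus coupler): 0.721000 × 0.905000 = 0.652505
Parallel (pitot heater controller and [0.652505]): 1 − (1 − 0.960000)(1 − 0.652505) = 0.986100
Series ([0.997660], [0.986100], and autopilot servo): 0.997660 × 0.986100 × 0.880000 = 0.8657

0.8657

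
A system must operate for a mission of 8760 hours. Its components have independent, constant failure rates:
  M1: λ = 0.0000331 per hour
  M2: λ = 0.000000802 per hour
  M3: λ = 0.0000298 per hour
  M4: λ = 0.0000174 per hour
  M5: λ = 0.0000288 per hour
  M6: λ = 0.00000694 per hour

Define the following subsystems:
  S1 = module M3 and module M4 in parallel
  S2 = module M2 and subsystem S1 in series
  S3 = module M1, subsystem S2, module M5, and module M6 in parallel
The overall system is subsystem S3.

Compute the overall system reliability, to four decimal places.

0.9999

R(M1) = exp(−0.0000331 × 8760) = 0.748296
R(M2) = exp(−0.000000802 × 8760) = 0.992999
R(M3) = exp(−0.0000298 × 8760) = 0.770244
R(M4) = exp(−0.0000174 × 8760) = 0.858624
R(M5) = exp(−0.0000288 × 8760) = 0.777021
R(M6) = exp(−0.00000694 × 8760) = 0.941017
Parallel (M3 and M4): 1 − (1 − 0.770244)(1 − 0.858624) = 0.967518
Series (M2 and [0.967518]): 0.992999 × 0.967518 = 0.960744
Parallel (M1, [0.960744], M5, and M6): 1 − (1 − 0.748296)(1 − 0.960744)(1 − 0.777021)(1 − 0.941017) = 0.9999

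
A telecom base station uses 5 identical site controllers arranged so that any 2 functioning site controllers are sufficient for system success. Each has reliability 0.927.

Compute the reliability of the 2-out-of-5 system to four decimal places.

R = Σ_{i=2}^{5} C(5,i) p^i (1−p)^{5−i} with p = 0.927
C(5,2)·0.927^2·0.073^3 = 0.003343
C(5,3)·0.927^3·0.073^2 = 0.042451
C(5,4)·0.927^4·0.073^1 = 0.269533
C(5,5)·0.927^5·0.073^0 = 0.684540
Sum = 0.9999

0.9999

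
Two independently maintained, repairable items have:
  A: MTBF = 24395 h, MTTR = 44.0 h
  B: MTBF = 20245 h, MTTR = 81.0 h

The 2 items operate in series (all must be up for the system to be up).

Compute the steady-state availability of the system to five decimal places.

A(A) = MTBF/(MTBF+MTTR) = 24395/(24395+44.0) = 0.998200
A(B) = MTBF/(MTBF+MTTR) = 20245/(20245+81.0) = 0.996015
Series availability: 0.998200 × 0.996015 = 0.99422

0.99422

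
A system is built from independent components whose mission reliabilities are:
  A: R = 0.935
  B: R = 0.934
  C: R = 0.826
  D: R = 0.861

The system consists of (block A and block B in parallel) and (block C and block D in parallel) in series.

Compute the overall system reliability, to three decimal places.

0.972

Parallel (A and B): 1 − (1 − 0.93500)(1 − 0.93400) = 0.99571
Parallel (C and D): 1 − (1 − 0.82600)(1 − 0.86100) = 0.97581
Series ([0.99571] and [0.97581]): 0.99571 × 0.97581 = 0.972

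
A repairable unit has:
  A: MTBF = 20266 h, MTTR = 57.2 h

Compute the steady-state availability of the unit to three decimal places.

A(A) = MTBF/(MTBF+MTTR) = 20266/(20266+57.2) = 0.997

0.997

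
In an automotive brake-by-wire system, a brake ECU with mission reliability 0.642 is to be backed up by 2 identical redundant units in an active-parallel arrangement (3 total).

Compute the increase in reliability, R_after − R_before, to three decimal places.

0.312

R_before = 0.642
R_after = 1 − (1 − 0.642)^3 = 0.954
ΔR = 0.954 − 0.642 = 0.312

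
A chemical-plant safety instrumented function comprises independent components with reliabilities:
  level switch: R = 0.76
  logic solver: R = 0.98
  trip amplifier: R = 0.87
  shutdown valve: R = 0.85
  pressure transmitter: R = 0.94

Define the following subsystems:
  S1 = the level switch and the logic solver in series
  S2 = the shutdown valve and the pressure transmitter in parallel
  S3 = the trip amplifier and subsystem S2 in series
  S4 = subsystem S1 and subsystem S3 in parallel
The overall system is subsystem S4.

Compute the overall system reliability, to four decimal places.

Series (level switch and logic solver): 0.760000 × 0.980000 = 0.744800
Parallel (shutdown valve and pressure transmitter): 1 − (1 − 0.850000)(1 − 0.940000) = 0.991000
Series (trip amplifier and [0.991000]): 0.870000 × 0.991000 = 0.862170
Parallel ([0.744800] and [0.862170]): 1 − (1 − 0.744800)(1 − 0.862170) = 0.9648

0.9648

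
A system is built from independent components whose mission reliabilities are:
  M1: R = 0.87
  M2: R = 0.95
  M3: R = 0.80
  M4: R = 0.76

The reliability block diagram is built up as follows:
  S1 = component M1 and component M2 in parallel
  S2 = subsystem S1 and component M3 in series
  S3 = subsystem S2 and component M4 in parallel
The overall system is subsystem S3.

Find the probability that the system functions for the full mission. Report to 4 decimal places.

Parallel (M1 and M2): 1 − (1 − 0.870000)(1 − 0.950000) = 0.993500
Series ([0.993500] and M3): 0.993500 × 0.800000 = 0.794800
Parallel ([0.794800] and M4): 1 − (1 − 0.794800)(1 − 0.760000) = 0.9508

0.9508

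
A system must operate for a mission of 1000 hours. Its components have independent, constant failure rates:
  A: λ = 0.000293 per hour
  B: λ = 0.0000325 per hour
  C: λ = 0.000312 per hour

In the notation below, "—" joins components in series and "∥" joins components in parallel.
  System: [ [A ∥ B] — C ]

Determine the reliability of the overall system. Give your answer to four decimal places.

R(A) = exp(−0.000293 × 1000) = 0.746022
R(B) = exp(−0.0000325 × 1000) = 0.968022
R(C) = exp(−0.000312 × 1000) = 0.731982
Parallel (A and B): 1 − (1 − 0.746022)(1 − 0.968022) = 0.991878
Series ([0.991878] and C): 0.991878 × 0.731982 = 0.7260

0.7260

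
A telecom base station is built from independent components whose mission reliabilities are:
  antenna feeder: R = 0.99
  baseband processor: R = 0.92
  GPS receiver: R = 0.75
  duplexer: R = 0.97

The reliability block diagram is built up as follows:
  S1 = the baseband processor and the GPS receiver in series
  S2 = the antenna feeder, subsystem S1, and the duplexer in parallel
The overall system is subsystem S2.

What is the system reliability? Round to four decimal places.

Series (baseband processor and GPS receiver): 0.920000 × 0.750000 = 0.690000
Parallel (antenna feeder, [0.690000], and duplexer): 1 − (1 − 0.990000)(1 − 0.690000)(1 − 0.970000) = 0.9999

0.9999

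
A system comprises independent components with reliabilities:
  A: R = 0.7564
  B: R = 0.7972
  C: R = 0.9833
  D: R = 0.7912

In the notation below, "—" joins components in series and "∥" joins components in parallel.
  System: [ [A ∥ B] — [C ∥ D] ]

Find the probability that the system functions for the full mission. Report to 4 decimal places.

0.9473

Parallel (A and B): 1 − (1 − 0.756400)(1 − 0.797200) = 0.950598
Parallel (C and D): 1 − (1 − 0.983300)(1 − 0.791200) = 0.996513
Series ([0.950598] and [0.996513]): 0.950598 × 0.996513 = 0.9473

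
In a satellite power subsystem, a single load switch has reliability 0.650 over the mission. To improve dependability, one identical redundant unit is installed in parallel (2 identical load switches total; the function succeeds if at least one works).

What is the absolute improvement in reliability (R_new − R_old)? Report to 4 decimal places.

0.2275

R_before = 0.650
R_after = 1 − (1 − 0.650)^2 = 0.8775
ΔR = 0.8775 − 0.650 = 0.2275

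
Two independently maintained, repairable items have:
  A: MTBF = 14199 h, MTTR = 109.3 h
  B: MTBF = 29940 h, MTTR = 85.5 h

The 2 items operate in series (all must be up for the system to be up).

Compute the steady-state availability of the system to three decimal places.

0.990

A(A) = MTBF/(MTBF+MTTR) = 14199/(14199+109.3) = 0.992361
A(B) = MTBF/(MTBF+MTTR) = 29940/(29940+85.5) = 0.997152
Series availability: 0.992361 × 0.997152 = 0.990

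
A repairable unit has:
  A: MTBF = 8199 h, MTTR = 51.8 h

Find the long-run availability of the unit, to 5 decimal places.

A(A) = MTBF/(MTBF+MTTR) = 8199/(8199+51.8) = 0.99372

0.99372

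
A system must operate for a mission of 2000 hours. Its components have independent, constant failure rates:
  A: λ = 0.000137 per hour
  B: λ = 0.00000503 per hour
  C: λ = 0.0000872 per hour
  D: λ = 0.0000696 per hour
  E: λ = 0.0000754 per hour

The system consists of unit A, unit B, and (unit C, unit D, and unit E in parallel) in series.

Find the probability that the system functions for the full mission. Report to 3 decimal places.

0.751

R(A) = exp(−0.000137 × 2000) = 0.76033
R(B) = exp(−0.00000503 × 2000) = 0.98999
R(C) = exp(−0.0000872 × 2000) = 0.83996
R(D) = exp(−0.0000696 × 2000) = 0.87005
R(E) = exp(−0.0000754 × 2000) = 0.86002
Parallel (C, D, and E): 1 − (1 − 0.83996)(1 − 0.87005)(1 − 0.86002) = 0.99709
Series (A, B, and [0.99709]): 0.76033 × 0.98999 × 0.99709 = 0.751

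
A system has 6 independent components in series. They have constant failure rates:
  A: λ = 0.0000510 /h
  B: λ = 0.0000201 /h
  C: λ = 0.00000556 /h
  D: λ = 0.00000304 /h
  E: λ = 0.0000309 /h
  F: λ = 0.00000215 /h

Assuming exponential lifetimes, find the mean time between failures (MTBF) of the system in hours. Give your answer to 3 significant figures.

8870

Series of exponential components: λ_sys = Σ λ_i
λ_sys = 0.0000510 + 0.0000201 + 0.00000556 + 0.00000304 + 0.0000309 + 0.00000215 = 1.1275e-04 /h
MTBF = 1 / λ_sys = 8870 h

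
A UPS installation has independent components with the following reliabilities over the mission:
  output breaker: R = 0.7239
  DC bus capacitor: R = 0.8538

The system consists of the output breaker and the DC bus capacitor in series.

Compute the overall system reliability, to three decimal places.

Series (output breaker and DC bus capacitor): 0.72390 × 0.85380 = 0.618

0.618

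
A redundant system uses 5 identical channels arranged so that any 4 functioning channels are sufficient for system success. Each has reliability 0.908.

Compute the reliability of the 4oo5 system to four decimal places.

R = Σ_{i=4}^{5} C(5,i) p^i (1−p)^{5−i} with p = 0.908
C(5,4)·0.908^4·0.092^1 = 0.312681
C(5,5)·0.908^5·0.092^0 = 0.617205
Sum = 0.9299

0.9299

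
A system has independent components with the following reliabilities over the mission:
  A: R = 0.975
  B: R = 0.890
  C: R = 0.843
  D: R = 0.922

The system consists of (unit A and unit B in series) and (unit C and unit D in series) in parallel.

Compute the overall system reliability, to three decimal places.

Series (A and B): 0.97500 × 0.89000 = 0.86775
Series (C and D): 0.84300 × 0.92200 = 0.77725
Parallel ([0.86775] and [0.77725]): 1 − (1 − 0.86775)(1 − 0.77725) = 0.971

0.971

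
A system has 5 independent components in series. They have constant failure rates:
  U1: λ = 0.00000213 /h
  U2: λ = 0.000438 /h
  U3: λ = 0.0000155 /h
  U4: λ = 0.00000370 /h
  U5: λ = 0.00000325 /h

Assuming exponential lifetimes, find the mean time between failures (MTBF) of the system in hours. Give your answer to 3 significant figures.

2160

Series of exponential components: λ_sys = Σ λ_i
λ_sys = 0.00000213 + 0.000438 + 0.0000155 + 0.00000370 + 0.00000325 = 4.6258e-04 /h
MTBF = 1 / λ_sys = 2160 h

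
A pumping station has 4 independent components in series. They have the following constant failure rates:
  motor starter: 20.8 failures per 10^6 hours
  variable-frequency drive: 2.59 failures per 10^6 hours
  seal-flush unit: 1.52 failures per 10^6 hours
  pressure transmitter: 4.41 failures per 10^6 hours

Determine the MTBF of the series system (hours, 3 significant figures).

Series of exponential components: λ_sys = Σ λ_i
λ_sys = 0.0000208 + 0.00000259 + 0.00000152 + 0.00000441 = 2.9320e-05 /h
MTBF = 1 / λ_sys = 34100 h

34100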